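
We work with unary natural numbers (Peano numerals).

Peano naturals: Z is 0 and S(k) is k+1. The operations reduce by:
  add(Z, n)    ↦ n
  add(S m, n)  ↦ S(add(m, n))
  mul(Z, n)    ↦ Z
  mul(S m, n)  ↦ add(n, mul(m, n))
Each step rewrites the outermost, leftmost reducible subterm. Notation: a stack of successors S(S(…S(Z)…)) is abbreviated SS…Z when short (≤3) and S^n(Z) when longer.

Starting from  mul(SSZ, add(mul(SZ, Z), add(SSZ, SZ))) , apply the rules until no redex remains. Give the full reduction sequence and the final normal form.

Answer: normal form = S^6(Z)  (in 25 steps)

Reduction:
  start: mul(SSZ, add(mul(SZ, Z), add(SSZ, SZ)))
  step 1: add(add(mul(SZ, Z), add(SSZ, SZ)), mul(SZ, add(mul(SZ, Z), add(SSZ, SZ))))
  step 2: add(add(add(Z, mul(Z, Z)), add(SSZ, SZ)), mul(SZ, add(mul(SZ, Z), add(SSZ, SZ))))
  step 3: add(add(mul(Z, Z), add(SSZ, SZ)), mul(SZ, add(mul(SZ, Z), add(SSZ, SZ))))
  step 4: add(add(Z, add(SSZ, SZ)), mul(SZ, add(mul(SZ, Z), add(SSZ, SZ))))
  step 5: add(add(SSZ, SZ), mul(SZ, add(mul(SZ, Z), add(SSZ, SZ))))
  step 6: add(S(add(SZ, SZ)), mul(SZ, add(mul(SZ, Z), add(SSZ, SZ))))
  step 7: S(add(add(SZ, SZ), mul(SZ, add(mul(SZ, Z), add(SSZ, SZ)))))
  step 8: S(add(S(add(Z, SZ)), mul(SZ, add(mul(SZ, Z), add(SSZ, SZ)))))
  step 9: S(S(add(add(Z, SZ), mul(SZ, add(mul(SZ, Z), add(SSZ, SZ))))))
  step 10: S(S(add(SZ, mul(SZ, add(mul(SZ, Z), add(SSZ, SZ))))))
  step 11: S(S(S(add(Z, mul(SZ, add(mul(SZ, Z), add(SSZ, SZ)))))))
  step 12: S(S(S(mul(SZ, add(mul(SZ, Z), add(SSZ, SZ))))))
  step 13: S(S(S(add(add(mul(SZ, Z), add(SSZ, SZ)), mul(Z, add(mul(SZ, Z), add(SSZ, SZ)))))))
  step 14: S(S(S(add(add(add(Z, mul(Z, Z)), add(SSZ, SZ)), mul(Z, add(mul(SZ, Z), add(SSZ, SZ)))))))
  step 15: S(S(S(add(add(mul(Z, Z), add(SSZ, SZ)), mul(Z, add(mul(SZ, Z), add(SSZ, SZ)))))))
  step 16: S(S(S(add(add(Z, add(SSZ, SZ)), mul(Z, add(mul(SZ, Z), add(SSZ, SZ)))))))
  step 17: S(S(S(add(add(SSZ, SZ), mul(Z, add(mul(SZ, Z), add(SSZ, SZ)))))))
  step 18: S(S(S(add(S(add(SZ, SZ)), mul(Z, add(mul(SZ, Z), add(SSZ, SZ)))))))
  step 19: S(S(S(S(add(add(SZ, SZ), mul(Z, add(mul(SZ, Z), add(SSZ, SZ))))))))
  step 20: S(S(S(S(add(S(add(Z, SZ)), mul(Z, add(mul(SZ, Z), add(SSZ, SZ))))))))
  step 21: S(S(S(S(S(add(add(Z, SZ), mul(Z, add(mul(SZ, Z), add(SSZ, SZ)))))))))
  step 22: S(S(S(S(S(add(SZ, mul(Z, add(mul(SZ, Z), add(SSZ, SZ)))))))))
  step 23: S(S(S(S(S(S(add(Z, mul(Z, add(mul(SZ, Z), add(SSZ, SZ))))))))))
  step 24: S(S(S(S(S(S(mul(Z, add(mul(SZ, Z), add(SSZ, SZ)))))))))
  step 25: S^6(Z)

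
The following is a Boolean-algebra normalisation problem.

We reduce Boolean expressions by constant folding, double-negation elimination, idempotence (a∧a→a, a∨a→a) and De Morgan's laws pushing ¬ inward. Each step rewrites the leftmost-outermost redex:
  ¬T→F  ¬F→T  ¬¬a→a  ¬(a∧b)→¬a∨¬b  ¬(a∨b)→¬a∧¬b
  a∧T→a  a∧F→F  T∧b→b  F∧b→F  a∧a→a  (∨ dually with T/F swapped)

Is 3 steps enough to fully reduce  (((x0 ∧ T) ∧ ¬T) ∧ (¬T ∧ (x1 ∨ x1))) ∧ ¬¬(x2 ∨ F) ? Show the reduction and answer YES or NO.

Answer: NO — after 3 steps the term is (F ∧ (¬T ∧ (x1 ∨ x1))) ∧ ¬¬(x2 ∨ F), not yet normal

Working:
  start: (((x0 ∧ T) ∧ ¬T) ∧ (¬T ∧ (x1 ∨ x1))) ∧ ¬¬(x2 ∨ F)
  step 1: ((x0 ∧ ¬T) ∧ (¬T ∧ (x1 ∨ x1))) ∧ ¬¬(x2 ∨ F)
  step 2: ((x0 ∧ F) ∧ (¬T ∧ (x1 ∨ x1))) ∧ ¬¬(x2 ∨ F)
  step 3: (F ∧ (¬T ∧ (x1 ∨ x1))) ∧ ¬¬(x2 ∨ F)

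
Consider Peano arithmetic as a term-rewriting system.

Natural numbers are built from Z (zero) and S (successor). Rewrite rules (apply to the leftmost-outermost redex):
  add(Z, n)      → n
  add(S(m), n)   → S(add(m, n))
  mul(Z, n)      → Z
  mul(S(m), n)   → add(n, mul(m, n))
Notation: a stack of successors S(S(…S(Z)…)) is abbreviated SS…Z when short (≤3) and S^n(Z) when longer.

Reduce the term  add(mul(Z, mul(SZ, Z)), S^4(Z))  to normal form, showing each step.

  start: add(mul(Z, mul(SZ, Z)), S^4(Z))
  →1  add(Z, S^4(Z))
  →2  S^4(Z)

Answer: normal form = S^4(Z)  (in 2 steps)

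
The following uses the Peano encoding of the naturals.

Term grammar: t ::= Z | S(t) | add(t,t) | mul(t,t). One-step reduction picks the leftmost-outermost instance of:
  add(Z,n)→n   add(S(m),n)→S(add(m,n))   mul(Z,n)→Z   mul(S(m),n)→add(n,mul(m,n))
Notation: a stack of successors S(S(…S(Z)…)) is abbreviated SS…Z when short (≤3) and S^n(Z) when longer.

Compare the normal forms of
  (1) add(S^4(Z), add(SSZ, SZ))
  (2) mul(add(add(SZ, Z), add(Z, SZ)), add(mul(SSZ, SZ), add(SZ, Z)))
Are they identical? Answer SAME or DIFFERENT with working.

Answer: DIFFERENT — A ⇓ S^7(Z), B ⇓ S^6(Z)

Reduction:
Term A:
  start: add(S^4(Z), add(SSZ, SZ))
  step 1: S(add(SSSZ, add(SSZ, SZ)))
  step 2: S(S(add(SSZ, add(SSZ, SZ))))
  step 3: S(S(S(add(SZ, add(SSZ, SZ)))))
  step 4: S(S(S(S(add(Z, add(SSZ, SZ))))))
  step 5: S(S(S(S(add(SSZ, SZ)))))
  step 6: S(S(S(S(S(add(SZ, SZ))))))
  step 7: S(S(S(S(S(S(add(Z, SZ)))))))
  step 8: S^7(Z)

Term B:
  start: mul(add(add(SZ, Z), add(Z, SZ)), add(mul(SSZ, SZ), add(SZ, Z)))
  step 1: mul(add(S(add(Z, Z)), add(Z, SZ)), add(mul(SSZ, SZ), add(SZ, Z)))
  step 2: mul(S(add(add(Z, Z), add(Z, SZ))), add(mul(SSZ, SZ), add(SZ, Z)))
  step 3: add(add(mul(SSZ, SZ), add(SZ, Z)), mul(add(add(Z, Z), add(Z, SZ)), add(mul(SSZ, SZ), add(SZ, Z))))
  step 4: add(add(add(SZ, mul(SZ, SZ)), add(SZ, Z)), mul(add(add(Z, Z), add(Z, SZ)), add(mul(SSZ, SZ), add(SZ, Z))))
  step 5: add(add(S(add(Z, mul(SZ, SZ))), add(SZ, Z)), mul(add(add(Z, Z), add(Z, SZ)), add(mul(SSZ, SZ), add(SZ, Z))))
  step 6: add(S(add(add(Z, mul(SZ, SZ)), add(SZ, Z))), mul(add(add(Z, Z), add(Z, SZ)), add(mul(SSZ, SZ), add(SZ, Z))))
  step 7: S(add(add(add(Z, mul(SZ, SZ)), add(SZ, Z)), mul(add(add(Z, Z), add(Z, SZ)), add(mul(SSZ, SZ), add(SZ, Z)))))
  step 8: S(add(add(mul(SZ, SZ), add(SZ, Z)), mul(add(add(Z, Z), add(Z, SZ)), add(mul(SSZ, SZ), add(SZ, Z)))))
  step 9: S(add(add(add(SZ, mul(Z, SZ)), add(SZ, Z)), mul(add(add(Z, Z), add(Z, SZ)), add(mul(SSZ, SZ), add(SZ, Z)))))
  step 10: S(add(add(S(add(Z, mul(Z, SZ))), add(SZ, Z)), mul(add(add(Z, Z), add(Z, SZ)), add(mul(SSZ, SZ), add(SZ, Z)))))
  step 11: S(add(S(add(add(Z, mul(Z, SZ)), add(SZ, Z))), mul(add(add(Z, Z), add(Z, SZ)), add(mul(SSZ, SZ), add(SZ, Z)))))
  step 12: S(S(add(add(add(Z, mul(Z, SZ)), add(SZ, Z)), mul(add(add(Z, Z), add(Z, SZ)), add(mul(SSZ, SZ), add(SZ, Z))))))
  step 13: S(S(add(add(mul(Z, SZ), add(SZ, Z)), mul(add(add(Z, Z), add(Z, SZ)), add(mul(SSZ, SZ), add(SZ, Z))))))
  step 14: S(S(add(add(Z, add(SZ, Z)), mul(add(add(Z, Z), add(Z, SZ)), add(mul(SSZ, SZ), add(SZ, Z))))))
  step 15: S(S(add(add(SZ, Z), mul(add(add(Z, Z), add(Z, SZ)), add(mul(SSZ, SZ), add(SZ, Z))))))
  step 16: S(S(add(S(add(Z, Z)), mul(add(add(Z, Z), add(Z, SZ)), add(mul(SSZ, SZ), add(SZ, Z))))))
  step 17: S(S(S(add(add(Z, Z), mul(add(add(Z, Z), add(Z, SZ)), add(mul(SSZ, SZ), add(SZ, Z)))))))
  step 18: S(S(S(add(Z, mul(add(add(Z, Z), add(Z, SZ)), add(mul(SSZ, SZ), add(SZ, Z)))))))
  step 19: S(S(S(mul(add(add(Z, Z), add(Z, SZ)), add(mul(SSZ, SZ), add(SZ, Z))))))
  step 20: S(S(S(mul(add(Z, add(Z, SZ)), add(mul(SSZ, SZ), add(SZ, Z))))))
  step 21: S(S(S(mul(add(Z, SZ), add(mul(SSZ, SZ), add(SZ, Z))))))
  step 22: S(S(S(mul(SZ, add(mul(SSZ, SZ), add(SZ, Z))))))
  step 23: S(S(S(add(add(mul(SSZ, SZ), add(SZ, Z)), mul(Z, add(mul(SSZ, SZ), add(SZ, Z)))))))
  step 24: S(S(S(add(add(add(SZ, mul(SZ, SZ)), add(SZ, Z)), mul(Z, add(mul(SSZ, SZ), add(SZ, Z)))))))
  step 25: S(S(S(add(add(S(add(Z, mul(SZ, SZ))), add(SZ, Z)), mul(Z, add(mul(SSZ, SZ), add(SZ, Z)))))))
  step 26: S(S(S(add(S(add(add(Z, mul(SZ, SZ)), add(SZ, Z))), mul(Z, add(mul(SSZ, SZ), add(SZ, Z)))))))
  step 27: S(S(S(S(add(add(add(Z, mul(SZ, SZ)), add(SZ, Z)), mul(Z, add(mul(SSZ, SZ), add(SZ, Z))))))))
  step 28: S(S(S(S(add(add(mul(SZ, SZ), add(SZ, Z)), mul(Z, add(mul(SSZ, SZ), add(SZ, Z))))))))
  step 29: S(S(S(S(add(add(add(SZ, mul(Z, SZ)), add(SZ, Z)), mul(Z, add(mul(SSZ, SZ), add(SZ, Z))))))))
  step 30: S(S(S(S(add(add(S(add(Z, mul(Z, SZ))), add(SZ, Z)), mul(Z, add(mul(SSZ, SZ), add(SZ, Z))))))))
  step 31: S(S(S(S(add(S(add(add(Z, mul(Z, SZ)), add(SZ, Z))), mul(Z, add(mul(SSZ, SZ), add(SZ, Z))))))))
  step 32: S(S(S(S(S(add(add(add(Z, mul(Z, SZ)), add(SZ, Z)), mul(Z, add(mul(SSZ, SZ), add(SZ, Z)))))))))
  step 33: S(S(S(S(S(add(add(mul(Z, SZ), add(SZ, Z)), mul(Z, add(mul(SSZ, SZ), add(SZ, Z)))))))))
  step 34: S(S(S(S(S(add(add(Z, add(SZ, Z)), mul(Z, add(mul(SSZ, SZ), add(SZ, Z)))))))))
  step 35: S(S(S(S(S(add(add(SZ, Z), mul(Z, add(mul(SSZ, SZ), add(SZ, Z)))))))))
  step 36: S(S(S(S(S(add(S(add(Z, Z)), mul(Z, add(mul(SSZ, SZ), add(SZ, Z)))))))))
  step 37: S(S(S(S(S(S(add(add(Z, Z), mul(Z, add(mul(SSZ, SZ), add(SZ, Z))))))))))
  step 38: S(S(S(S(S(S(add(Z, mul(Z, add(mul(SSZ, SZ), add(SZ, Z))))))))))
  step 39: S(S(S(S(S(S(mul(Z, add(mul(SSZ, SZ), add(SZ, Z)))))))))
  step 40: S^6(Z)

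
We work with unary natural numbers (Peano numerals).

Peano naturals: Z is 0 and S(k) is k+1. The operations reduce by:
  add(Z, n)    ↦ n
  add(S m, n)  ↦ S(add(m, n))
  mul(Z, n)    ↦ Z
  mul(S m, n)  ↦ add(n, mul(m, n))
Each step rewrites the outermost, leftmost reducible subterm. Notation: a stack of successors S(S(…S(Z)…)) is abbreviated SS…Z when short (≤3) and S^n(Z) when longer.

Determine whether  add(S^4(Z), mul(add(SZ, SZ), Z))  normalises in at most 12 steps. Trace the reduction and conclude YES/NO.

  start: add(S^4(Z), mul(add(SZ, SZ), Z))
  →1  S(add(SSSZ, mul(add(SZ, SZ), Z)))
  →2  S(S(add(SSZ, mul(add(SZ, SZ), Z))))
  →3  S(S(S(add(SZ, mul(add(SZ, SZ), Z)))))
  →4  S(S(S(S(add(Z, mul(add(SZ, SZ), Z))))))
  →5  S(S(S(S(mul(add(SZ, SZ), Z)))))
  →6  S(S(S(S(mul(S(add(Z, SZ)), Z)))))
  →7  S(S(S(S(add(Z, mul(add(Z, SZ), Z))))))
  →8  S(S(S(S(mul(add(Z, SZ), Z)))))
  →9  S(S(S(S(mul(SZ, Z)))))
  →10  S(S(S(S(add(Z, mul(Z, Z))))))
  →11  S(S(S(S(mul(Z, Z)))))
  →12  S^4(Z)

Answer: YES — reaches normal form S^4(Z) in 12 ≤ 12 steps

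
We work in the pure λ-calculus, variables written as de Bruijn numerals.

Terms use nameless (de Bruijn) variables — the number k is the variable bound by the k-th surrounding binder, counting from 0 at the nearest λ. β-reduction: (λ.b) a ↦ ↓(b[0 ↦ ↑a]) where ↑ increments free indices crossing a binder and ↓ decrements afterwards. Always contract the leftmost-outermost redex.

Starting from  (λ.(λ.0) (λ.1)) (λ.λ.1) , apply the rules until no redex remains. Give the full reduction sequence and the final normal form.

Answer: normal form = λ.λ.λ.1  (in 2 steps)

Working:
  start: (λ.(λ.0) (λ.1)) (λ.λ.1)
  step 1: (λ.0) (λ.λ.λ.1)
  step 2: λ.λ.λ.1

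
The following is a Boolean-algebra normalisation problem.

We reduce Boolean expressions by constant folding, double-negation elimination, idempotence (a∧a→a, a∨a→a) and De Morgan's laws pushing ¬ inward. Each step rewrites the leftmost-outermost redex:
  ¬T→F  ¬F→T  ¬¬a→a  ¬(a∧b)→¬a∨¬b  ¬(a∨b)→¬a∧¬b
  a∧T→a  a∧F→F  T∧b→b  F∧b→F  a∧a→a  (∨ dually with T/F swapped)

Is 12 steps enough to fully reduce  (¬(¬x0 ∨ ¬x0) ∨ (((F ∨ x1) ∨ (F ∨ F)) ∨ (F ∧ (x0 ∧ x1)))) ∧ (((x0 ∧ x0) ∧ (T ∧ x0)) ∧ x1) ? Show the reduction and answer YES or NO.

Answer: YES — reaches normal form (x0 ∨ x1) ∧ (x0 ∧ x1) in 11 ≤ 12 steps

Derivation:
  start: (¬(¬x0 ∨ ¬x0) ∨ (((F ∨ x1) ∨ (F ∨ F)) ∨ (F ∧ (x0 ∧ x1)))) ∧ (((x0 ∧ x0) ∧ (T ∧ x0)) ∧ x1)
  step 1: ((¬¬x0 ∧ ¬¬x0) ∨ (((F ∨ x1) ∨ (F ∨ F)) ∨ (F ∧ (x0 ∧ x1)))) ∧ (((x0 ∧ x0) ∧ (T ∧ x0)) ∧ x1)
  step 2: (¬¬x0 ∨ (((F ∨ x1) ∨ (F ∨ F)) ∨ (F ∧ (x0 ∧ x1)))) ∧ (((x0 ∧ x0) ∧ (T ∧ x0)) ∧ x1)
  step 3: (x0 ∨ (((F ∨ x1) ∨ (F ∨ F)) ∨ (F ∧ (x0 ∧ x1)))) ∧ (((x0 ∧ x0) ∧ (T ∧ x0)) ∧ x1)
  step 4: (x0 ∨ ((x1 ∨ (F ∨ F)) ∨ (F ∧ (x0 ∧ x1)))) ∧ (((x0 ∧ x0) ∧ (T ∧ x0)) ∧ x1)
  step 5: (x0 ∨ ((x1 ∨ F) ∨ (F ∧ (x0 ∧ x1)))) ∧ (((x0 ∧ x0) ∧ (T ∧ x0)) ∧ x1)
  step 6: (x0 ∨ (x1 ∨ (F ∧ (x0 ∧ x1)))) ∧ (((x0 ∧ x0) ∧ (T ∧ x0)) ∧ x1)
  step 7: (x0 ∨ (x1 ∨ F)) ∧ (((x0 ∧ x0) ∧ (T ∧ x0)) ∧ x1)
  step 8: (x0 ∨ x1) ∧ (((x0 ∧ x0) ∧ (T ∧ x0)) ∧ x1)
  step 9: (x0 ∨ x1) ∧ ((x0 ∧ (T ∧ x0)) ∧ x1)
  step 10: (x0 ∨ x1) ∧ ((x0 ∧ x0) ∧ x1)
  step 11: (x0 ∨ x1) ∧ (x0 ∧ x1)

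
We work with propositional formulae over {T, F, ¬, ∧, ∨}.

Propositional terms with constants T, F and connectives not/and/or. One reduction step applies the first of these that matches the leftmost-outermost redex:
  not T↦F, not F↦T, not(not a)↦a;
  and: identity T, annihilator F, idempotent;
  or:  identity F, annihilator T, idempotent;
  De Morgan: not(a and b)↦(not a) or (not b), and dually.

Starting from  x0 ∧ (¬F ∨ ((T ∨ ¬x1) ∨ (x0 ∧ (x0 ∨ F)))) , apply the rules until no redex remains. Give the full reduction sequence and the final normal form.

Answer: normal form = x0  (in 3 steps)

Working:
  start: x0 ∧ (¬F ∨ ((T ∨ ¬x1) ∨ (x0 ∧ (x0 ∨ F))))
  →1  x0 ∧ (T ∨ ((T ∨ ¬x1) ∨ (x0 ∧ (x0 ∨ F))))
  →2  x0 ∧ T
  →3  x0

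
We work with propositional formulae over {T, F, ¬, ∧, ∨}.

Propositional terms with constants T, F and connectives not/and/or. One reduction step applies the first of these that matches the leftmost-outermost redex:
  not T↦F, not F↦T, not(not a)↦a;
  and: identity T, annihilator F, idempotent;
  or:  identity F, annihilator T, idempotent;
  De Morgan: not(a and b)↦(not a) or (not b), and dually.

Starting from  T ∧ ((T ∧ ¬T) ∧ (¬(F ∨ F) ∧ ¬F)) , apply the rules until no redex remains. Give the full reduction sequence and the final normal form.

  start: T ∧ ((T ∧ ¬T) ∧ (¬(F ∨ F) ∧ ¬F))
  →1  (T ∧ ¬T) ∧ (¬(F ∨ F) ∧ ¬F)
  →2  ¬T ∧ (¬(F ∨ F) ∧ ¬F)
  →3  F ∧ (¬(F ∨ F) ∧ ¬F)
  →4  F

Answer: normal form = F  (in 4 steps)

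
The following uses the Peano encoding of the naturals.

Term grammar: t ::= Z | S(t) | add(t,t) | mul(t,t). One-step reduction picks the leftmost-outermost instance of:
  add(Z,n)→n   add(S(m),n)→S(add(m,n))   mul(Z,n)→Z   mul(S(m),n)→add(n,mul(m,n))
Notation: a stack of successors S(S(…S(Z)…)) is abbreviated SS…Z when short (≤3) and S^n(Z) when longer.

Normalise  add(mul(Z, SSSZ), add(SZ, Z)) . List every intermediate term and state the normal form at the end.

Answer: normal form = SZ  (in 4 steps)

Reduction:
  start: add(mul(Z, SSSZ), add(SZ, Z))
  step 1: add(Z, add(SZ, Z))
  step 2: add(SZ, Z)
  step 3: S(add(Z, Z))
  step 4: SZ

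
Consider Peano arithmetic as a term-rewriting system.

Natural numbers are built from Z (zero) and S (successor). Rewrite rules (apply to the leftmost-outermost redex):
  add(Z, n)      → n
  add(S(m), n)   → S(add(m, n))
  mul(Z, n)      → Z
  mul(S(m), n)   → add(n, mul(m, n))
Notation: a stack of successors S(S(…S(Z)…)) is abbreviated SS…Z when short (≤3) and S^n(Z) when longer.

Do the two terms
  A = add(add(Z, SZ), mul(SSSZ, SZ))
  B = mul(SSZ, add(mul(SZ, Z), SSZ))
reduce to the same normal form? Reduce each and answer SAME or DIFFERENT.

Term A:
  start: add(add(Z, SZ), mul(SSSZ, SZ))
  →1  add(SZ, mul(SSSZ, SZ))
  →2  S(add(Z, mul(SSSZ, SZ)))
  →3  S(mul(SSSZ, SZ))
  →4  S(add(SZ, mul(SSZ, SZ)))
  →5  S(S(add(Z, mul(SSZ, SZ))))
  →6  S(S(mul(SSZ, SZ)))
  →7  S(S(add(SZ, mul(SZ, SZ))))
  →8  S(S(S(add(Z, mul(SZ, SZ)))))
  →9  S(S(S(mul(SZ, SZ))))
  →10  S(S(S(add(SZ, mul(Z, SZ)))))
  →11  S(S(S(S(add(Z, mul(Z, SZ))))))
  →12  S(S(S(S(mul(Z, SZ)))))
  →13  S^4(Z)

Term B:
  start: mul(SSZ, add(mul(SZ, Z), SSZ))
  →1  add(add(mul(SZ, Z), SSZ), mul(SZ, add(mul(SZ, Z), SSZ)))
  →2  add(add(add(Z, mul(Z, Z)), SSZ), mul(SZ, add(mul(SZ, Z), SSZ)))
  →3  add(add(mul(Z, Z), SSZ), mul(SZ, add(mul(SZ, Z), SSZ)))
  →4  add(add(Z, SSZ), mul(SZ, add(mul(SZ, Z), SSZ)))
  →5  add(SSZ, mul(SZ, add(mul(SZ, Z), SSZ)))
  →6  S(add(SZ, mul(SZ, add(mul(SZ, Z), SSZ))))
  →7  S(S(add(Z, mul(SZ, add(mul(SZ, Z), SSZ)))))
  →8  S(S(mul(SZ, add(mul(SZ, Z), SSZ))))
  →9  S(S(add(add(mul(SZ, Z), SSZ), mul(Z, add(mul(SZ, Z), SSZ)))))
  →10  S(S(add(add(add(Z, mul(Z, Z)), SSZ), mul(Z, add(mul(SZ, Z), SSZ)))))
  →11  S(S(add(add(mul(Z, Z), SSZ), mul(Z, add(mul(SZ, Z), SSZ)))))
  →12  S(S(add(add(Z, SSZ), mul(Z, add(mul(SZ, Z), SSZ)))))
  →13  S(S(add(SSZ, mul(Z, add(mul(SZ, Z), SSZ)))))
  →14  S(S(S(add(SZ, mul(Z, add(mul(SZ, Z), SSZ))))))
  →15  S(S(S(S(add(Z, mul(Z, add(mul(SZ, Z), SSZ)))))))
  →16  S(S(S(S(mul(Z, add(mul(SZ, Z), SSZ))))))
  →17  S^4(Z)

Answer: SAME — A ⇓ S^4(Z), B ⇓ S^4(Z)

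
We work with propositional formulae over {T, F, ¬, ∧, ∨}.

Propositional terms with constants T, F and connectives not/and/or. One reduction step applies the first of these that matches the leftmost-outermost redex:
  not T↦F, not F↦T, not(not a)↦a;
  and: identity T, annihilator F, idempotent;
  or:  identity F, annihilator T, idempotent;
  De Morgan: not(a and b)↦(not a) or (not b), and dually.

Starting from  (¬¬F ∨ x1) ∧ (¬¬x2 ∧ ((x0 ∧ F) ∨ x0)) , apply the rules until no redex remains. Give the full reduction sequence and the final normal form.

Answer: normal form = x1 ∧ (x2 ∧ x0)  (in 5 steps)

Reduction:
  start: (¬¬F ∨ x1) ∧ (¬¬x2 ∧ ((x0 ∧ F) ∨ x0))
  step 1: (F ∨ x1) ∧ (¬¬x2 ∧ ((x0 ∧ F) ∨ x0))
  step 2: x1 ∧ (¬¬x2 ∧ ((x0 ∧ F) ∨ x0))
  step 3: x1 ∧ (x2 ∧ ((x0 ∧ F) ∨ x0))
  step 4: x1 ∧ (x2 ∧ (F ∨ x0))
  step 5: x1 ∧ (x2 ∧ x0)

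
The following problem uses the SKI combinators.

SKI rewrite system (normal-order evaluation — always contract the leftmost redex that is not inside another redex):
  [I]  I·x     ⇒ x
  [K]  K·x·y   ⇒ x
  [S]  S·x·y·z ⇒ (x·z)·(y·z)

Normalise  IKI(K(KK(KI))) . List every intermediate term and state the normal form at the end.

  start: IKI(K(KK(KI)))
  [1] KI(K(KK(KI)))
  [2] I

Answer: normal form = I  (in 2 steps)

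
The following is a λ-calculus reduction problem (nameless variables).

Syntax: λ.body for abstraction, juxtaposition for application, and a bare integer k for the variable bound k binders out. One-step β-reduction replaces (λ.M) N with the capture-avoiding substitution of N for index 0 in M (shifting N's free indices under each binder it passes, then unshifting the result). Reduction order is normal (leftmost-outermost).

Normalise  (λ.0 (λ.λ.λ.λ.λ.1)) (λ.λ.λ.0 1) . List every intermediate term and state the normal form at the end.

Answer: normal form = λ.λ.0 1  (in 2 steps)

Reduction:
  start: (λ.0 (λ.λ.λ.λ.λ.1)) (λ.λ.λ.0 1)
  [1] (λ.λ.λ.0 1) (λ.λ.λ.λ.λ.1)
  [2] λ.λ.0 1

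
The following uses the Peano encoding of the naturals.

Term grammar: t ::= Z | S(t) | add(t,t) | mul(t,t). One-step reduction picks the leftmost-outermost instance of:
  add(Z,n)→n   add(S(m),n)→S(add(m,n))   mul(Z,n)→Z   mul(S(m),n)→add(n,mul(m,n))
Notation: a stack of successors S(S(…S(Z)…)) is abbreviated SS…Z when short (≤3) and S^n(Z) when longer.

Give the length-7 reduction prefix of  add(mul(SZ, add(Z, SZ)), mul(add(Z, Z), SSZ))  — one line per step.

Answer: after 7 steps: S(mul(add(Z, Z), SSZ))

Derivation:
  start: add(mul(SZ, add(Z, SZ)), mul(add(Z, Z), SSZ))
  →1  add(add(add(Z, SZ), mul(Z, add(Z, SZ))), mul(add(Z, Z), SSZ))
  →2  add(add(SZ, mul(Z, add(Z, SZ))), mul(add(Z, Z), SSZ))
  →3  add(S(add(Z, mul(Z, add(Z, SZ)))), mul(add(Z, Z), SSZ))
  →4  S(add(add(Z, mul(Z, add(Z, SZ))), mul(add(Z, Z), SSZ)))
  →5  S(add(mul(Z, add(Z, SZ)), mul(add(Z, Z), SSZ)))
  →6  S(add(Z, mul(add(Z, Z), SSZ)))
  →7  S(mul(add(Z, Z), SSZ))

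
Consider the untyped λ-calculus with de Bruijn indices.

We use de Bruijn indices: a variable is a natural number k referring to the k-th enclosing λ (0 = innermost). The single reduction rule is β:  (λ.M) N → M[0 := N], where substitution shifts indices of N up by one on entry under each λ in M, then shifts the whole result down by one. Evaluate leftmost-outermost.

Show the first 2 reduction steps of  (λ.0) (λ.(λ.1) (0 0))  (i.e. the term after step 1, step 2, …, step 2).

  start: (λ.0) (λ.(λ.1) (0 0))
  step 1: λ.(λ.1) (0 0)
  step 2: λ.0

Answer: after 2 steps: λ.0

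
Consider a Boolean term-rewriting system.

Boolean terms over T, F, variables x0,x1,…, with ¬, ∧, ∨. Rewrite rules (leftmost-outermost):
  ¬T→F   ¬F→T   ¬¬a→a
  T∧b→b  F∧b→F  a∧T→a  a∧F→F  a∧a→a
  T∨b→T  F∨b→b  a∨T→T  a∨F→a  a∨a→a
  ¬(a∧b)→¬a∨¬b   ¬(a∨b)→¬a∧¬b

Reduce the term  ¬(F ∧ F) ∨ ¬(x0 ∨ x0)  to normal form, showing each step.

Answer: normal form = T  (in 4 steps)

Derivation:
  start: ¬(F ∧ F) ∨ ¬(x0 ∨ x0)
  →1  (¬F ∨ ¬F) ∨ ¬(x0 ∨ x0)
  →2  ¬F ∨ ¬(x0 ∨ x0)
  →3  T ∨ ¬(x0 ∨ x0)
  →4  T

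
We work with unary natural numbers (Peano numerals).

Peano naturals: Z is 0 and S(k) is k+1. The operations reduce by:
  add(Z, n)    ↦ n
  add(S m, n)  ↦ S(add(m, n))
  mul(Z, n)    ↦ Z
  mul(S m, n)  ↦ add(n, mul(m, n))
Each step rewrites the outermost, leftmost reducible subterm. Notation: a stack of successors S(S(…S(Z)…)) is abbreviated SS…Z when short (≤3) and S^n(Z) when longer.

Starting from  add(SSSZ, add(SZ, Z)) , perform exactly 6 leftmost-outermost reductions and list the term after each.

  start: add(SSSZ, add(SZ, Z))
  step 1: S(add(SSZ, add(SZ, Z)))
  step 2: S(S(add(SZ, add(SZ, Z))))
  step 3: S(S(S(add(Z, add(SZ, Z)))))
  step 4: S(S(S(add(SZ, Z))))
  step 5: S(S(S(S(add(Z, Z)))))
  step 6: S^4(Z)

Answer: after 6 steps: S^4(Z)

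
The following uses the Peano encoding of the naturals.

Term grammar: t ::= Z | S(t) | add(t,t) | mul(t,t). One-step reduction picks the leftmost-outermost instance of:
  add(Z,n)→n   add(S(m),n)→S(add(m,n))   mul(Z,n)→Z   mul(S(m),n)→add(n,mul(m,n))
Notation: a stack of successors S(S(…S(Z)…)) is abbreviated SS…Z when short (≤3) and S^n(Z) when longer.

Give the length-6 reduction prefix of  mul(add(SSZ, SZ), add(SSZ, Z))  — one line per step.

  start: mul(add(SSZ, SZ), add(SSZ, Z))
  step 1: mul(S(add(SZ, SZ)), add(SSZ, Z))
  step 2: add(add(SSZ, Z), mul(add(SZ, SZ), add(SSZ, Z)))
  step 3: add(S(add(SZ, Z)), mul(add(SZ, SZ), add(SSZ, Z)))
  step 4: S(add(add(SZ, Z), mul(add(SZ, SZ), add(SSZ, Z))))
  step 5: S(add(S(add(Z, Z)), mul(add(SZ, SZ), add(SSZ, Z))))
  step 6: S(S(add(add(Z, Z), mul(add(SZ, SZ), add(SSZ, Z)))))

Answer: after 6 steps: S(S(add(add(Z, Z), mul(add(SZ, SZ), add(SSZ, Z)))))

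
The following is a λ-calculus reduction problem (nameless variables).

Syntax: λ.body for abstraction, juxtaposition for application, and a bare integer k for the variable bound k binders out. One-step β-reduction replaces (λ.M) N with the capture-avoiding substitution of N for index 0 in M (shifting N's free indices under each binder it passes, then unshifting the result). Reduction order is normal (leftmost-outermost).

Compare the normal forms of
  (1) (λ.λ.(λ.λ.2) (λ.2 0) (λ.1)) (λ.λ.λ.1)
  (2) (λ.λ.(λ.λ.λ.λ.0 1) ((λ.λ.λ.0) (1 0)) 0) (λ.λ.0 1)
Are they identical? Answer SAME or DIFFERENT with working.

Term A:
  start: (λ.λ.(λ.λ.2) (λ.2 0) (λ.1)) (λ.λ.λ.1)
  [1] λ.(λ.λ.2) (λ.(λ.λ.λ.1) 0) (λ.1)
  [2] λ.(λ.1) (λ.1)
  [3] λ.0

Term B:
  start: (λ.λ.(λ.λ.λ.λ.0 1) ((λ.λ.λ.0) (1 0)) 0) (λ.λ.0 1)
  [1] λ.(λ.λ.λ.λ.0 1) ((λ.λ.λ.0) ((λ.λ.0 1) 0)) 0
  [2] λ.(λ.λ.λ.0 1) 0
  [3] λ.λ.λ.0 1

Answer: DIFFERENT — A ⇓ λ.0, B ⇓ λ.λ.λ.0 1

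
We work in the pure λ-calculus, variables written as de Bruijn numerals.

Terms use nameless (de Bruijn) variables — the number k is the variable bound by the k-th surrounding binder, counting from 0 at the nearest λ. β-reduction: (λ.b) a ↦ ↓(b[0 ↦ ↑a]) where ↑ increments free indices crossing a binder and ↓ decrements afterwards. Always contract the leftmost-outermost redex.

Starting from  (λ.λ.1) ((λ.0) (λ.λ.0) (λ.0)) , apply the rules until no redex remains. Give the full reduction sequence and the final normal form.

  start: (λ.λ.1) ((λ.0) (λ.λ.0) (λ.0))
  →1  λ.(λ.0) (λ.λ.0) (λ.0)
  →2  λ.(λ.λ.0) (λ.0)
  →3  λ.λ.0

Answer: normal form = λ.λ.0  (in 3 steps)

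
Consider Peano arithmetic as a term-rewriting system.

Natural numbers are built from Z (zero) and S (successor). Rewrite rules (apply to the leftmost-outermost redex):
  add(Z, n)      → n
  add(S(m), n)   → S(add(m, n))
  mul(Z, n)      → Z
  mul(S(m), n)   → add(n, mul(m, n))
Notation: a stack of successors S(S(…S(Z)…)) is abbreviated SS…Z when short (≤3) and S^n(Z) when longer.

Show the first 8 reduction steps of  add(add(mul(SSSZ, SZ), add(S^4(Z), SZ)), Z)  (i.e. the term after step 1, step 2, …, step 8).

Answer: after 8 steps: S(add(S(add(add(Z, mul(SZ, SZ)), add(S^4(Z), SZ))), Z))

Working:
  start: add(add(mul(SSSZ, SZ), add(S^4(Z), SZ)), Z)
  step 1: add(add(add(SZ, mul(SSZ, SZ)), add(S^4(Z), SZ)), Z)
  step 2: add(add(S(add(Z, mul(SSZ, SZ))), add(S^4(Z), SZ)), Z)
  step 3: add(S(add(add(Z, mul(SSZ, SZ)), add(S^4(Z), SZ))), Z)
  step 4: S(add(add(add(Z, mul(SSZ, SZ)), add(S^4(Z), SZ)), Z))
  step 5: S(add(add(mul(SSZ, SZ), add(S^4(Z), SZ)), Z))
  step 6: S(add(add(add(SZ, mul(SZ, SZ)), add(S^4(Z), SZ)), Z))
  step 7: S(add(add(S(add(Z, mul(SZ, SZ))), add(S^4(Z), SZ)), Z))
  step 8: S(add(S(add(add(Z, mul(SZ, SZ)), add(S^4(Z), SZ))), Z))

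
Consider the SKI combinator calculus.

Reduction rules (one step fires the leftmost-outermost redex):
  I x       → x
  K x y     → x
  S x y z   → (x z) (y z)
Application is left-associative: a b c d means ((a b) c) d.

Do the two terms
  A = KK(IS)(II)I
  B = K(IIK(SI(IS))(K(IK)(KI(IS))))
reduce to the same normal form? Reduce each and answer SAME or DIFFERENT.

Term A:
  start: KK(IS)(II)I
  →1  K(II)I
  →2  II
  →3  I

Term B:
  start: K(IIK(SI(IS))(K(IK)(KI(IS))))
  →1  K(IK(SI(IS))(K(IK)(KI(IS))))
  →2  K(K(SI(IS))(K(IK)(KI(IS))))
  →3  K(SI(IS))
  →4  K(SIS)

Answer: DIFFERENT — A ⇓ I, B ⇓ K(SIS)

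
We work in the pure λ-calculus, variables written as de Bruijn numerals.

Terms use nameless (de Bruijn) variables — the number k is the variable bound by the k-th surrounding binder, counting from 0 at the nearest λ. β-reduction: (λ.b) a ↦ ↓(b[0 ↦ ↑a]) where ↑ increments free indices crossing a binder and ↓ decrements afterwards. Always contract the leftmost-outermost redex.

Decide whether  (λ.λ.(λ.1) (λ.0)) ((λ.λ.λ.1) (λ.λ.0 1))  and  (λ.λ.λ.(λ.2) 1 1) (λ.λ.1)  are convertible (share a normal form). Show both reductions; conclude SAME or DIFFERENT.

Answer: DIFFERENT — A ⇓ λ.0, B ⇓ λ.λ.1 1

Reduction:
Term A:
  start: (λ.λ.(λ.1) (λ.0)) ((λ.λ.λ.1) (λ.λ.0 1))
  [1] λ.(λ.1) (λ.0)
  [2] λ.0

Term B:
  start: (λ.λ.λ.(λ.2) 1 1) (λ.λ.1)
  [1] λ.λ.(λ.2) 1 1
  [2] λ.λ.1 1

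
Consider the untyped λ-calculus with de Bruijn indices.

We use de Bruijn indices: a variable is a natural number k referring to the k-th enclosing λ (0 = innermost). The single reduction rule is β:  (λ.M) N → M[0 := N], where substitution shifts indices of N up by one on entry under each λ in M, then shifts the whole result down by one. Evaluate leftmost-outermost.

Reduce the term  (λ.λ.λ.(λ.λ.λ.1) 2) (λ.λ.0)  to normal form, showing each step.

Answer: normal form = λ.λ.λ.λ.1  (in 2 steps)

Working:
  start: (λ.λ.λ.(λ.λ.λ.1) 2) (λ.λ.0)
  →1  λ.λ.(λ.λ.λ.1) (λ.λ.0)
  →2  λ.λ.λ.λ.1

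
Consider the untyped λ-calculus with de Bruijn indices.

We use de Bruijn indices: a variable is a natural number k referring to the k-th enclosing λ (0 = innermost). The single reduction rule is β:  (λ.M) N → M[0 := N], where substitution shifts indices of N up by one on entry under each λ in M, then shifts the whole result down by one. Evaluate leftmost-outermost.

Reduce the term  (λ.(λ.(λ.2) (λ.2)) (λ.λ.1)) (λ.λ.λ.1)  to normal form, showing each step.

  start: (λ.(λ.(λ.2) (λ.2)) (λ.λ.1)) (λ.λ.λ.1)
  [1] (λ.(λ.λ.λ.λ.1) (λ.λ.λ.λ.1)) (λ.λ.1)
  [2] (λ.λ.λ.λ.1) (λ.λ.λ.λ.1)
  [3] λ.λ.λ.1

Answer: normal form = λ.λ.λ.1  (in 3 steps)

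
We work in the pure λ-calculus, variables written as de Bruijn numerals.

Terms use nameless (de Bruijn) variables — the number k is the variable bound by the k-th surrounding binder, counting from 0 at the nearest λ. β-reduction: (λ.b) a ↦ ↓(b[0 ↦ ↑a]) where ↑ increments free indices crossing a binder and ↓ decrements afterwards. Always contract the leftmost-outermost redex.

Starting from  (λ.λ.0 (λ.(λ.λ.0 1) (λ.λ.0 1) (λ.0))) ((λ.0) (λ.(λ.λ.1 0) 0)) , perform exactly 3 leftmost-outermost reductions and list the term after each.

  start: (λ.λ.0 (λ.(λ.λ.0 1) (λ.λ.0 1) (λ.0))) ((λ.0) (λ.(λ.λ.1 0) 0))
  step 1: λ.0 (λ.(λ.λ.0 1) (λ.λ.0 1) (λ.0))
  step 2: λ.0 (λ.(λ.0 (λ.λ.0 1)) (λ.0))
  step 3: λ.0 (λ.(λ.0) (λ.λ.0 1))

Answer: after 3 steps: λ.0 (λ.(λ.0) (λ.λ.0 1))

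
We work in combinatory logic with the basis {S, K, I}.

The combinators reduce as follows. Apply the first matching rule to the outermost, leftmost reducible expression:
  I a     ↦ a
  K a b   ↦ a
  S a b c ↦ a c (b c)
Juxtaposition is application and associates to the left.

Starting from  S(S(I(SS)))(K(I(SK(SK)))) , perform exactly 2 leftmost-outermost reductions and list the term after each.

Answer: after 2 steps: S(S(SS))(K(SK(SK)))

Derivation:
  start: S(S(I(SS)))(K(I(SK(SK))))
  →1  S(S(SS))(K(I(SK(SK))))
  →2  S(S(SS))(K(SK(SK)))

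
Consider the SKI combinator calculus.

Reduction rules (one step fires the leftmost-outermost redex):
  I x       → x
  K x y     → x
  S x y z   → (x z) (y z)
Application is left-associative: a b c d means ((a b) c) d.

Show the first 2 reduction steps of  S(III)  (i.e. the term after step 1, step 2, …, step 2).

  start: S(III)
  [1] S(II)
  [2] SI

Answer: after 2 steps: SI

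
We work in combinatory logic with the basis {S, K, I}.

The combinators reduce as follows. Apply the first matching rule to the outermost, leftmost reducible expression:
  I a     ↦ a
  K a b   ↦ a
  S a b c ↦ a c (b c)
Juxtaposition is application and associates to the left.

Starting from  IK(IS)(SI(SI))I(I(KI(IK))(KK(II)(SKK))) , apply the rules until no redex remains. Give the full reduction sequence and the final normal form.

Answer: normal form = SI(K(SKK))  (in 7 steps)

Working:
  start: IK(IS)(SI(SI))I(I(KI(IK))(KK(II)(SKK)))
  →1  K(IS)(SI(SI))I(I(KI(IK))(KK(II)(SKK)))
  →2  ISI(I(KI(IK))(KK(II)(SKK)))
  →3  SI(I(KI(IK))(KK(II)(SKK)))
  →4  SI(KI(IK)(KK(II)(SKK)))
  →5  SI(I(KK(II)(SKK)))
  →6  SI(KK(II)(SKK))
  →7  SI(K(SKK))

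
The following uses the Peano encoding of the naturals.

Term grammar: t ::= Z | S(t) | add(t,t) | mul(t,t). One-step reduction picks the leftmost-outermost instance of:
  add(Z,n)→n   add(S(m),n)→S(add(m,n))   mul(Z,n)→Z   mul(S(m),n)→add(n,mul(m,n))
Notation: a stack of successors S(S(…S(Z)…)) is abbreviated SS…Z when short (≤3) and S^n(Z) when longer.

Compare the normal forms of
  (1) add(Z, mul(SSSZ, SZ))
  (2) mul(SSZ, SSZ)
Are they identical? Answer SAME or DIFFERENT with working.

Answer: DIFFERENT — A ⇓ SSSZ, B ⇓ S^4(Z)

Derivation:
Term A:
  start: add(Z, mul(SSSZ, SZ))
  step 1: mul(SSSZ, SZ)
  step 2: add(SZ, mul(SSZ, SZ))
  step 3: S(add(Z, mul(SSZ, SZ)))
  step 4: S(mul(SSZ, SZ))
  step 5: S(add(SZ, mul(SZ, SZ)))
  step 6: S(S(add(Z, mul(SZ, SZ))))
  step 7: S(S(mul(SZ, SZ)))
  step 8: S(S(add(SZ, mul(Z, SZ))))
  step 9: S(S(S(add(Z, mul(Z, SZ)))))
  step 10: S(S(S(mul(Z, SZ))))
  step 11: SSSZ

Term B:
  start: mul(SSZ, SSZ)
  step 1: add(SSZ, mul(SZ, SSZ))
  step 2: S(add(SZ, mul(SZ, SSZ)))
  step 3: S(S(add(Z, mul(SZ, SSZ))))
  step 4: S(S(mul(SZ, SSZ)))
  step 5: S(S(add(SSZ, mul(Z, SSZ))))
  step 6: S(S(S(add(SZ, mul(Z, SSZ)))))
  step 7: S(S(S(S(add(Z, mul(Z, SSZ))))))
  step 8: S(S(S(S(mul(Z, SSZ)))))
  step 9: S^4(Z)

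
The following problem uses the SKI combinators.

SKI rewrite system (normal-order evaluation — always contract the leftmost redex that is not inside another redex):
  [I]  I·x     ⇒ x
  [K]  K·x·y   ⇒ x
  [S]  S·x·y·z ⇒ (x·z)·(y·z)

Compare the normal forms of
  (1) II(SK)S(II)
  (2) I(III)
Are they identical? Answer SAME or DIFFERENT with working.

Term A:
  start: II(SK)S(II)
  [1] I(SK)S(II)
  [2] SKS(II)
  [3] K(II)(S(II))
  [4] II
  [5] I

Term B:
  start: I(III)
  [1] III
  [2] II
  [3] I

Answer: SAME — A ⇓ I, B ⇓ I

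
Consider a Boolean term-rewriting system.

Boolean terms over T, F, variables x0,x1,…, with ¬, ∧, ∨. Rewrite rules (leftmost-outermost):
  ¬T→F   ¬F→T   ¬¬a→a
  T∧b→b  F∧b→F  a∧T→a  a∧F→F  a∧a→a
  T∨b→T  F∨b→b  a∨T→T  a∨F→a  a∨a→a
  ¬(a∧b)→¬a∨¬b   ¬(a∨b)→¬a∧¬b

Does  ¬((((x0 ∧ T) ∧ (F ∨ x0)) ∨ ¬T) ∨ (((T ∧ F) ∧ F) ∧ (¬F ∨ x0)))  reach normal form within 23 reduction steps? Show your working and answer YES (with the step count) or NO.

  start: ¬((((x0 ∧ T) ∧ (F ∨ x0)) ∨ ¬T) ∨ (((T ∧ F) ∧ F) ∧ (¬F ∨ x0)))
  →1  ¬(((x0 ∧ T) ∧ (F ∨ x0)) ∨ ¬T) ∧ ¬(((T ∧ F) ∧ F) ∧ (¬F ∨ x0))
  →2  (¬((x0 ∧ T) ∧ (F ∨ x0)) ∧ ¬¬T) ∧ ¬(((T ∧ F) ∧ F) ∧ (¬F ∨ x0))
  →3  ((¬(x0 ∧ T) ∨ ¬(F ∨ x0)) ∧ ¬¬T) ∧ ¬(((T ∧ F) ∧ F) ∧ (¬F ∨ x0))
  →4  (((¬x0 ∨ ¬T) ∨ ¬(F ∨ x0)) ∧ ¬¬T) ∧ ¬(((T ∧ F) ∧ F) ∧ (¬F ∨ x0))
  →5  (((¬x0 ∨ F) ∨ ¬(F ∨ x0)) ∧ ¬¬T) ∧ ¬(((T ∧ F) ∧ F) ∧ (¬F ∨ x0))
  →6  ((¬x0 ∨ ¬(F ∨ x0)) ∧ ¬¬T) ∧ ¬(((T ∧ F) ∧ F) ∧ (¬F ∨ x0))
  →7  ((¬x0 ∨ (¬F ∧ ¬x0)) ∧ ¬¬T) ∧ ¬(((T ∧ F) ∧ F) ∧ (¬F ∨ x0))
  →8  ((¬x0 ∨ (T ∧ ¬x0)) ∧ ¬¬T) ∧ ¬(((T ∧ F) ∧ F) ∧ (¬F ∨ x0))
  →9  ((¬x0 ∨ ¬x0) ∧ ¬¬T) ∧ ¬(((T ∧ F) ∧ F) ∧ (¬F ∨ x0))
  →10  (¬x0 ∧ ¬¬T) ∧ ¬(((T ∧ F) ∧ F) ∧ (¬F ∨ x0))
  →11  (¬x0 ∧ T) ∧ ¬(((T ∧ F) ∧ F) ∧ (¬F ∨ x0))
  →12  ¬x0 ∧ ¬(((T ∧ F) ∧ F) ∧ (¬F ∨ x0))
  →13  ¬x0 ∧ (¬((T ∧ F) ∧ F) ∨ ¬(¬F ∨ x0))
  →14  ¬x0 ∧ ((¬(T ∧ F) ∨ ¬F) ∨ ¬(¬F ∨ x0))
  →15  ¬x0 ∧ (((¬T ∨ ¬F) ∨ ¬F) ∨ ¬(¬F ∨ x0))
  →16  ¬x0 ∧ (((F ∨ ¬F) ∨ ¬F) ∨ ¬(¬F ∨ x0))
  →17  ¬x0 ∧ ((¬F ∨ ¬F) ∨ ¬(¬F ∨ x0))
  →18  ¬x0 ∧ (¬F ∨ ¬(¬F ∨ x0))
  →19  ¬x0 ∧ (T ∨ ¬(¬F ∨ x0))
  →20  ¬x0 ∧ T
  →21  ¬x0

Answer: YES — reaches normal form ¬x0 in 21 ≤ 23 steps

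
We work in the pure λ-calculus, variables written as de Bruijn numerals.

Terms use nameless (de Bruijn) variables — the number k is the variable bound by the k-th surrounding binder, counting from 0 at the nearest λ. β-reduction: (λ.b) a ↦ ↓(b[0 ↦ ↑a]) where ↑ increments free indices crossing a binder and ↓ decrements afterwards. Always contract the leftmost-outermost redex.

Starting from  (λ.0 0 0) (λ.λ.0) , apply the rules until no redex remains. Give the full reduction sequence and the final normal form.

Answer: normal form = λ.λ.0  (in 3 steps)

Working:
  start: (λ.0 0 0) (λ.λ.0)
  [1] (λ.λ.0) (λ.λ.0) (λ.λ.0)
  [2] (λ.0) (λ.λ.0)
  [3] λ.λ.0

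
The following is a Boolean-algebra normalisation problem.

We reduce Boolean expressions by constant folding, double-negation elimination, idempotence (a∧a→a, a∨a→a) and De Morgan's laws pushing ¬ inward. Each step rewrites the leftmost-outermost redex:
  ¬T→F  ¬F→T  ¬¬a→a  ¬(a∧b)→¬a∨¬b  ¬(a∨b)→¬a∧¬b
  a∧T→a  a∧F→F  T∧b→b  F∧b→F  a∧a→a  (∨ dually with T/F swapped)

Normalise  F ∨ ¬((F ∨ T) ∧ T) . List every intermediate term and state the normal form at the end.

  start: F ∨ ¬((F ∨ T) ∧ T)
  step 1: ¬((F ∨ T) ∧ T)
  step 2: ¬(F ∨ T) ∨ ¬T
  step 3: (¬F ∧ ¬T) ∨ ¬T
  step 4: (T ∧ ¬T) ∨ ¬T
  step 5: ¬T ∨ ¬T
  step 6: ¬T
  step 7: F

Answer: normal form = F  (in 7 steps)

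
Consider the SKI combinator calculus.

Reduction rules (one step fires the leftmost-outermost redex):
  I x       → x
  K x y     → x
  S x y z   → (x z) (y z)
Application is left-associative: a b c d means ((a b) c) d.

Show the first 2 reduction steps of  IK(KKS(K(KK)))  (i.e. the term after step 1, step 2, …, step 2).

  start: IK(KKS(K(KK)))
  step 1: K(KKS(K(KK)))
  step 2: K(K(K(KK)))

Answer: after 2 steps: K(K(K(KK)))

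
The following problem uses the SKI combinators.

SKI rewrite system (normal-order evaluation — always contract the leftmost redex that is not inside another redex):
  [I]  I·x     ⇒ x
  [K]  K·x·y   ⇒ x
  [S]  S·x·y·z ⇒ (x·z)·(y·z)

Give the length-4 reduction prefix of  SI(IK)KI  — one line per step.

Answer: after 4 steps: KK

Derivation:
  start: SI(IK)KI
  step 1: IK(IKK)I
  step 2: K(IKK)I
  step 3: IKK
  step 4: KK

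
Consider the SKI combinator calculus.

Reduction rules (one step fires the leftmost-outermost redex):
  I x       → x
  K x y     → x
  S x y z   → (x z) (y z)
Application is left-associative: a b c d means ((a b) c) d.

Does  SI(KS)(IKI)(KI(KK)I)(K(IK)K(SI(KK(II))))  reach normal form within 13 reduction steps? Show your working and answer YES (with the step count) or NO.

Answer: YES — reaches normal form K(SIK) in 11 ≤ 13 steps

Working:
  start: SI(KS)(IKI)(KI(KK)I)(K(IK)K(SI(KK(II))))
  [1] I(IKI)(KS(IKI))(KI(KK)I)(K(IK)K(SI(KK(II))))
  [2] IKI(KS(IKI))(KI(KK)I)(K(IK)K(SI(KK(II))))
  [3] KI(KS(IKI))(KI(KK)I)(K(IK)K(SI(KK(II))))
  [4] I(KI(KK)I)(K(IK)K(SI(KK(II))))
  [5] KI(KK)I(K(IK)K(SI(KK(II))))
  [6] II(K(IK)K(SI(KK(II))))
  [7] I(K(IK)K(SI(KK(II))))
  [8] K(IK)K(SI(KK(II)))
  [9] IK(SI(KK(II)))
  [10] K(SI(KK(II)))
  [11] K(SIK)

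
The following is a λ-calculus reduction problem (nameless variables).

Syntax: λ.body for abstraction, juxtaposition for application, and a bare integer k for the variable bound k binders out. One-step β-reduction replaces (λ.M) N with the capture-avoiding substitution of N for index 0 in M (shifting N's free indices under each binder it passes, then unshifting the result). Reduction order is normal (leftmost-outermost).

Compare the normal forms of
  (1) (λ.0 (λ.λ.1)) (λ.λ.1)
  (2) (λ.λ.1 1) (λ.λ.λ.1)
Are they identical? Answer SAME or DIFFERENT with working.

Answer: SAME — A ⇓ λ.λ.λ.1, B ⇓ λ.λ.λ.1

Reduction:
Term A:
  start: (λ.0 (λ.λ.1)) (λ.λ.1)
  →1  (λ.λ.1) (λ.λ.1)
  →2  λ.λ.λ.1

Term B:
  start: (λ.λ.1 1) (λ.λ.λ.1)
  →1  λ.(λ.λ.λ.1) (λ.λ.λ.1)
  →2  λ.λ.λ.1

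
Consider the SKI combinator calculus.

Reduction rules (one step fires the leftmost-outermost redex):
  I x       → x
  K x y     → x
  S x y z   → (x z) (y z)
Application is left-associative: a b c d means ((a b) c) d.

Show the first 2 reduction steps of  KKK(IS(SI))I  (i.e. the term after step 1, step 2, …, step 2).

  start: KKK(IS(SI))I
  →1  K(IS(SI))I
  →2  IS(SI)

Answer: after 2 steps: IS(SI)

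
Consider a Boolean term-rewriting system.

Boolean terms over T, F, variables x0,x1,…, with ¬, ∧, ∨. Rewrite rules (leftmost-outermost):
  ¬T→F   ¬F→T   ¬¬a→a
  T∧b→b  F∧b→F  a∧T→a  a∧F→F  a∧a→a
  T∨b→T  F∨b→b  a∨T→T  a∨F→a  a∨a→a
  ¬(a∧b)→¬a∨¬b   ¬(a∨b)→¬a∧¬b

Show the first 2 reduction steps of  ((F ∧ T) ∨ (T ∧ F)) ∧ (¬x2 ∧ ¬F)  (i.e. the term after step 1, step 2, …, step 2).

  start: ((F ∧ T) ∨ (T ∧ F)) ∧ (¬x2 ∧ ¬F)
  →1  (F ∨ (T ∧ F)) ∧ (¬x2 ∧ ¬F)
  →2  (T ∧ F) ∧ (¬x2 ∧ ¬F)

Answer: after 2 steps: (T ∧ F) ∧ (¬x2 ∧ ¬F)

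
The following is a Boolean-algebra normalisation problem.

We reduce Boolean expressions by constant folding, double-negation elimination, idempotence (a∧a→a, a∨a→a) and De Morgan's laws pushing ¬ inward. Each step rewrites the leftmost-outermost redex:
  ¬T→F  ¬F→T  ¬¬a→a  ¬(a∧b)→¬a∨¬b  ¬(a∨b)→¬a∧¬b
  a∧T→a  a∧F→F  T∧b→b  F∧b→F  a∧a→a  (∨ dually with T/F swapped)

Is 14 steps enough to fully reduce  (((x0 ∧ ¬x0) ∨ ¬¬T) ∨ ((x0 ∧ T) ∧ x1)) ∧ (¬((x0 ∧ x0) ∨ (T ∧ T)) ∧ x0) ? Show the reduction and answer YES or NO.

  start: (((x0 ∧ ¬x0) ∨ ¬¬T) ∨ ((x0 ∧ T) ∧ x1)) ∧ (¬((x0 ∧ x0) ∨ (T ∧ T)) ∧ x0)
  →1  (((x0 ∧ ¬x0) ∨ T) ∨ ((x0 ∧ T) ∧ x1)) ∧ (¬((x0 ∧ x0) ∨ (T ∧ T)) ∧ x0)
  →2  (T ∨ ((x0 ∧ T) ∧ x1)) ∧ (¬((x0 ∧ x0) ∨ (T ∧ T)) ∧ x0)
  →3  T ∧ (¬((x0 ∧ x0) ∨ (T ∧ T)) ∧ x0)
  →4  ¬((x0 ∧ x0) ∨ (T ∧ T)) ∧ x0
  →5  (¬(x0 ∧ x0) ∧ ¬(T ∧ T)) ∧ x0
  →6  ((¬x0 ∨ ¬x0) ∧ ¬(T ∧ T)) ∧ x0
  →7  (¬x0 ∧ ¬(T ∧ T)) ∧ x0
  →8  (¬x0 ∧ (¬T ∨ ¬T)) ∧ x0
  →9  (¬x0 ∧ ¬T) ∧ x0
  →10  (¬x0 ∧ F) ∧ x0
  →11  F ∧ x0
  →12  F

Answer: YES — reaches normal form F in 12 ≤ 14 steps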